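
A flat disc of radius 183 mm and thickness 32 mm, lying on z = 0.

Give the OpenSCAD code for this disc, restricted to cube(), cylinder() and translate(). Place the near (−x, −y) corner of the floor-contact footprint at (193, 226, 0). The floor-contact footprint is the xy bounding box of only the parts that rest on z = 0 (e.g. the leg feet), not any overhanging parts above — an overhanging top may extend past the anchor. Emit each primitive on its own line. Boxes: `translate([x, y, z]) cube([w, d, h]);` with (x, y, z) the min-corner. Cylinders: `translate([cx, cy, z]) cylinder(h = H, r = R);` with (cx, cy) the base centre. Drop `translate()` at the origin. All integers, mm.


translate([376, 409, 0]) cylinder(h = 32, r = 183);


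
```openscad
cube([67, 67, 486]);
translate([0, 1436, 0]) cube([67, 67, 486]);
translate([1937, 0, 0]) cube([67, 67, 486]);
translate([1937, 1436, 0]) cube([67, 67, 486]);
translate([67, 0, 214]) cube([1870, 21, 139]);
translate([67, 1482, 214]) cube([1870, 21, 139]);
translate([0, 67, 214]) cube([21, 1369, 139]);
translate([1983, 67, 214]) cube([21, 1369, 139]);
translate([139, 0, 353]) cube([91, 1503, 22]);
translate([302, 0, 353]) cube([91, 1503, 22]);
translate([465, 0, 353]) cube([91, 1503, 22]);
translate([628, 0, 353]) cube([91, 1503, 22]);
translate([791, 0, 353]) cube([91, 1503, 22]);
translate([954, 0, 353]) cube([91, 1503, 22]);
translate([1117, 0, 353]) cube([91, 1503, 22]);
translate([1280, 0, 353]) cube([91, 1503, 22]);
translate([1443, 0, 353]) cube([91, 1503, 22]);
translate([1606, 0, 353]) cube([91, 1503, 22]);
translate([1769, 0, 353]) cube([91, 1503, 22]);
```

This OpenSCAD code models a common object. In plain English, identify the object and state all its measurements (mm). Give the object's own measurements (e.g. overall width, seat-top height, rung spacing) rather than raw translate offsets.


A bed frame 2004 mm long (x) by 1503 mm wide (y). Four 67×67 mm corner posts, 486 mm tall, at the corners of the footprint. Four rails of 21 mm thickness and 139 mm height run between adjacent posts with their undersides at z = 214 mm, their outer faces flush with the outside of the frame (the two x-running rails run between the posts' inner faces; the two y-running rails run between the posts' inner faces). 11 slats, each 91 mm wide (x) and 22 mm thick, lie across the top of the two x-running rails, running the full 1503 mm width of the frame in y; along x they sit between the end posts with a 72 mm gap after the −x posts and between neighbouring slats, leaving 77 mm before the +x posts.


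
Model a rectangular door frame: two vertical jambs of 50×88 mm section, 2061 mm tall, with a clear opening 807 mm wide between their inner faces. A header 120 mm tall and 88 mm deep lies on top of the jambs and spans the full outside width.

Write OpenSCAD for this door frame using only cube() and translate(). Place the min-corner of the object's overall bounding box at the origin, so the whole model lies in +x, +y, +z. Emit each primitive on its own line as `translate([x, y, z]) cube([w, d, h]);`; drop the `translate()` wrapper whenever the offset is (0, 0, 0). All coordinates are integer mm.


cube([50, 88, 2061]);
translate([857, 0, 0]) cube([50, 88, 2061]);
translate([0, 0, 2061]) cube([907, 88, 120]);


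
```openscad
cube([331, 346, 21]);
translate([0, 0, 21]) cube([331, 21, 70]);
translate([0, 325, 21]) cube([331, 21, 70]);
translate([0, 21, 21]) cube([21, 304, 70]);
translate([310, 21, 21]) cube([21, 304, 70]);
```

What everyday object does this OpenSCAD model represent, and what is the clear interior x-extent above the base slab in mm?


An open box. The internal width is 289 mm.

A 331×346 base slab with four walls standing on it — an open box. The base is 331 mm wide and the walls are 21 mm thick, so the internal width is 331 − 2 × 21 = 289 mm.


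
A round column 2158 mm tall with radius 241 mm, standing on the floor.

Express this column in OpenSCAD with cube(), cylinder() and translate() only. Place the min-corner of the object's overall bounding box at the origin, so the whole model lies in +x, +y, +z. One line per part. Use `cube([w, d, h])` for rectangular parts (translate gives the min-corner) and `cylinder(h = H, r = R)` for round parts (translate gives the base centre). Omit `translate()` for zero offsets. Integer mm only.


translate([241, 241, 0]) cylinder(h = 2158, r = 241);


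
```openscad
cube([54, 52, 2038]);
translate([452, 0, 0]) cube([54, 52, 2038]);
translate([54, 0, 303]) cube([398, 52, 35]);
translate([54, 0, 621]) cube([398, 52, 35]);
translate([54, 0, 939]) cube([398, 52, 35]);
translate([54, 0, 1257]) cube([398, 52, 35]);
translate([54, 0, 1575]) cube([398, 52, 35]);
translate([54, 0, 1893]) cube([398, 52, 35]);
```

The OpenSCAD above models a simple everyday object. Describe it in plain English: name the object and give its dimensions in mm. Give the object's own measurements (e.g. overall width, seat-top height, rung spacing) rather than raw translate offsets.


A straight ladder. Two 54×52 mm vertical rails, 2038 mm tall, stand 506 mm apart (outside-to-outside) with their front faces coplanar on the −y side. 6 rungs, each 52 mm deep and 35 mm tall, span between the inner faces of the rails, front faces flush with the rails. The lowest rung's underside is at z = 303 mm and rungs are spaced 318 mm apart (underside to underside).


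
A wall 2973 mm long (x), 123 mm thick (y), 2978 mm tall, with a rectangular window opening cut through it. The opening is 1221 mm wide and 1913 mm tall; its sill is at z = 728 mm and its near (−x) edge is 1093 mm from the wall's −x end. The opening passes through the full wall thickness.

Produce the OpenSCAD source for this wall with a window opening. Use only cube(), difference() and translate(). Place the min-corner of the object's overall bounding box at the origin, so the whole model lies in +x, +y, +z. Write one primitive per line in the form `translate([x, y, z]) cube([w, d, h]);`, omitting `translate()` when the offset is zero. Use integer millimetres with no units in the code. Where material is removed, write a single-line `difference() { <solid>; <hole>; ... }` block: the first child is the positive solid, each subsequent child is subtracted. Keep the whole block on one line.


difference() { cube([2973, 123, 2978]); translate([1093, 0, 728]) cube([1221, 123, 1913]); }


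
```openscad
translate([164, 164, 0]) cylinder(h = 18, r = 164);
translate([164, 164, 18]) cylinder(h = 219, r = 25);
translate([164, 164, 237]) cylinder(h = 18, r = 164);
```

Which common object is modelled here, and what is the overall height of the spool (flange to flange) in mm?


A spool. The overall height is 255 mm.

Three coaxial cylinders, large–small–large — a spool. Two 18 mm flanges and a 219 mm core give 18 + 219 + 18 = 255 mm.


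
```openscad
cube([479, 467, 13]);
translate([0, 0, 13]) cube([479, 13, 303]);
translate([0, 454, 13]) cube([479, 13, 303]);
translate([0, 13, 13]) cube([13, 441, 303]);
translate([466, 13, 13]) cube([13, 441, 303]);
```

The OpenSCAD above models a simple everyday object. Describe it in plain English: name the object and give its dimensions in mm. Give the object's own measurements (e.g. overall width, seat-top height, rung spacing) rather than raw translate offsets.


An open-topped rectangular box: outside dimensions 479×467×316 mm, with a uniform wall and base thickness of 13 mm. The base is a full 479×467 slab on the floor; four walls sit on top of the base. The front and back walls (the −y and +y sides) span the full width; the two side walls fit between them.


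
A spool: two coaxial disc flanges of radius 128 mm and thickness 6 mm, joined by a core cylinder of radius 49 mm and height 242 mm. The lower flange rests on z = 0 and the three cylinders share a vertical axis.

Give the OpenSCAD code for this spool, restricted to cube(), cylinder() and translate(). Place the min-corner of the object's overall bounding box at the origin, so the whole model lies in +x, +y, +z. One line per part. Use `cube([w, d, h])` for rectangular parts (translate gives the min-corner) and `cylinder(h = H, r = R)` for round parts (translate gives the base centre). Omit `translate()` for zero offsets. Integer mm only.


translate([128, 128, 0]) cylinder(h = 6, r = 128);
translate([128, 128, 6]) cylinder(h = 242, r = 49);
translate([128, 128, 248]) cylinder(h = 6, r = 128);


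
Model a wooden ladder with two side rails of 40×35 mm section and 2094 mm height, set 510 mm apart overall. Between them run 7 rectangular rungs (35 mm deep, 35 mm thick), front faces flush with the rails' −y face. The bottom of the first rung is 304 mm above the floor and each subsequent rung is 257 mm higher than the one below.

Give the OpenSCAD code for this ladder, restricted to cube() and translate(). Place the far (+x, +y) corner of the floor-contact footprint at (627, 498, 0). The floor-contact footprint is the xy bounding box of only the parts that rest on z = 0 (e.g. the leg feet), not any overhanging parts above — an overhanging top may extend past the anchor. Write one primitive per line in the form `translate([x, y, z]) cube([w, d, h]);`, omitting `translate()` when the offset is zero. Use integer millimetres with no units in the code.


// rung span = 510 - 2*40 = 430
// rung[k] z = 304 + k*257
translate([117, 463, 0]) cube([40, 35, 2094]);
translate([587, 463, 0]) cube([40, 35, 2094]);
translate([157, 463, 304]) cube([430, 35, 35]);
translate([157, 463, 561]) cube([430, 35, 35]);
translate([157, 463, 818]) cube([430, 35, 35]);
translate([157, 463, 1075]) cube([430, 35, 35]);
translate([157, 463, 1332]) cube([430, 35, 35]);
translate([157, 463, 1589]) cube([430, 35, 35]);
translate([157, 463, 1846]) cube([430, 35, 35]);


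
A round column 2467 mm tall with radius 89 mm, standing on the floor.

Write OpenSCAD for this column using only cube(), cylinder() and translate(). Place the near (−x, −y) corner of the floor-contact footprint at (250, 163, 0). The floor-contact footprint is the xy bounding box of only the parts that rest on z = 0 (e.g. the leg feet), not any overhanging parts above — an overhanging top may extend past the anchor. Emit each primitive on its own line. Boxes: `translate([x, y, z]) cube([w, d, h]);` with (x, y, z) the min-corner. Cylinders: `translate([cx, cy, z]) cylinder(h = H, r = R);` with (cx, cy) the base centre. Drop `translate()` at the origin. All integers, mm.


translate([339, 252, 0]) cylinder(h = 2467, r = 89);


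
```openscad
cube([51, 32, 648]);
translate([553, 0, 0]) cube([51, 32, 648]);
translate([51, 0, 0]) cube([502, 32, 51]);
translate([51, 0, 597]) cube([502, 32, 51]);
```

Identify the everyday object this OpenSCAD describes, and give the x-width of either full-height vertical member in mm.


A picture frame. The border width is 51 mm.

Four thin pieces enclosing a rectangular opening — a picture frame. The two full-height stiles are 648 mm tall; the top rail sits at z = 597 and is 51 mm tall, so the border above the opening is 648 − 597 = 51 mm, matching the stile x-width.


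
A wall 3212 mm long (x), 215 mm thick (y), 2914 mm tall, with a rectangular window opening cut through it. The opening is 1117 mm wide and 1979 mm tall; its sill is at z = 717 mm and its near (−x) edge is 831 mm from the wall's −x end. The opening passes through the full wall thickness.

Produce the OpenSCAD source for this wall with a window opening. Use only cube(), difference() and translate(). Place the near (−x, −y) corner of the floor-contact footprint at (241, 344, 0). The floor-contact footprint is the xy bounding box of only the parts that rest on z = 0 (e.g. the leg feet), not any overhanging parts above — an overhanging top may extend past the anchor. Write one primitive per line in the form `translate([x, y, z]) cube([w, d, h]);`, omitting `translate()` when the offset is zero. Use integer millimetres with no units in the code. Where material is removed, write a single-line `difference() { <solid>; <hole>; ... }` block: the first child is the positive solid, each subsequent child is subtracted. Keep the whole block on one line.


difference() { translate([241, 344, 0]) cube([3212, 215, 2914]); translate([1072, 344, 717]) cube([1117, 215, 1979]); }


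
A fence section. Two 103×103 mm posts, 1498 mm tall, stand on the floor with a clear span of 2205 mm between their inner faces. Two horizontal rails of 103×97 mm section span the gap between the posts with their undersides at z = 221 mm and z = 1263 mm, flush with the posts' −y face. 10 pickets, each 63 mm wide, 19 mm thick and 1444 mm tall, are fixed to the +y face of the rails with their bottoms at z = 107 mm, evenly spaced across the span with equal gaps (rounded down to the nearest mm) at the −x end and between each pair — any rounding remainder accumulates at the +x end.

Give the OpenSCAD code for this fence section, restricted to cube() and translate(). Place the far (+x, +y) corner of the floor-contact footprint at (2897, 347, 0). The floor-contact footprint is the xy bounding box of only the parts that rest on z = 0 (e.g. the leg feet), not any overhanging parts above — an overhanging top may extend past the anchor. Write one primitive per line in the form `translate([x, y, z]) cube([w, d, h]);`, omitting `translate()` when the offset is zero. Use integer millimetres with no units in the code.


translate([486, 244, 0]) cube([103, 103, 1498]);
translate([2794, 244, 0]) cube([103, 103, 1498]);
translate([589, 244, 221]) cube([2205, 103, 97]);
translate([589, 244, 1263]) cube([2205, 103, 97]);
translate([732, 347, 107]) cube([63, 19, 1444]);
translate([938, 347, 107]) cube([63, 19, 1444]);
translate([1144, 347, 107]) cube([63, 19, 1444]);
translate([1350, 347, 107]) cube([63, 19, 1444]);
translate([1556, 347, 107]) cube([63, 19, 1444]);
translate([1762, 347, 107]) cube([63, 19, 1444]);
translate([1968, 347, 107]) cube([63, 19, 1444]);
translate([2174, 347, 107]) cube([63, 19, 1444]);
translate([2380, 347, 107]) cube([63, 19, 1444]);
translate([2586, 347, 107]) cube([63, 19, 1444]);


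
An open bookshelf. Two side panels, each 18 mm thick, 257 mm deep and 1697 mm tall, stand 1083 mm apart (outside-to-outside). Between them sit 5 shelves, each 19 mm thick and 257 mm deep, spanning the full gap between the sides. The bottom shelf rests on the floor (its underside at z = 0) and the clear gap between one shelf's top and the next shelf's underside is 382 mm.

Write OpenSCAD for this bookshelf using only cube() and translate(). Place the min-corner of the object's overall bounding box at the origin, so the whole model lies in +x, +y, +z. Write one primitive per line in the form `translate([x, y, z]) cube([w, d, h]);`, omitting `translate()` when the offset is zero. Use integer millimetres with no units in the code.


cube([18, 257, 1697]);
translate([1065, 0, 0]) cube([18, 257, 1697]);
translate([18, 0, 0]) cube([1047, 257, 19]);
translate([18, 0, 401]) cube([1047, 257, 19]);
translate([18, 0, 802]) cube([1047, 257, 19]);
translate([18, 0, 1203]) cube([1047, 257, 19]);
translate([18, 0, 1604]) cube([1047, 257, 19]);


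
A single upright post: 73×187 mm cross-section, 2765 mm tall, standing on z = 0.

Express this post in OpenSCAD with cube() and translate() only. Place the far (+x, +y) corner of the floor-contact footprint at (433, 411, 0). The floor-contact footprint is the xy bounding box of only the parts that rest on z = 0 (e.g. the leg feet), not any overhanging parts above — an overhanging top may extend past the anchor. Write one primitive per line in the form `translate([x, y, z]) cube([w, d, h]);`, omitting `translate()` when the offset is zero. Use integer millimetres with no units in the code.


translate([360, 224, 0]) cube([73, 187, 2765]);


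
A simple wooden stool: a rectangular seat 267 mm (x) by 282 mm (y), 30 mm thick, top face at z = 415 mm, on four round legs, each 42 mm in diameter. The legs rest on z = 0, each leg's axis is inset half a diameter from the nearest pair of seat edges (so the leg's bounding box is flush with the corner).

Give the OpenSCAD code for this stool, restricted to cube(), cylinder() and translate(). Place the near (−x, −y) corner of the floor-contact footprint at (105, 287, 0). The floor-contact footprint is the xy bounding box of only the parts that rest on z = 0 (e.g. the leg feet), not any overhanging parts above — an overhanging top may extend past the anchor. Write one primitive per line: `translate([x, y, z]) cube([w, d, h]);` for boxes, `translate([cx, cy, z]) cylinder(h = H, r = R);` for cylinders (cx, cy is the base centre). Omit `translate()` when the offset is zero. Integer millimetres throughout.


// leg_h = 415 - 30 = 385
translate([105, 287, 385]) cube([267, 282, 30]);
translate([126, 308, 0]) cylinder(h = 385, r = 21);
translate([351, 308, 0]) cylinder(h = 385, r = 21);
translate([126, 548, 0]) cylinder(h = 385, r = 21);
translate([351, 548, 0]) cylinder(h = 385, r = 21);


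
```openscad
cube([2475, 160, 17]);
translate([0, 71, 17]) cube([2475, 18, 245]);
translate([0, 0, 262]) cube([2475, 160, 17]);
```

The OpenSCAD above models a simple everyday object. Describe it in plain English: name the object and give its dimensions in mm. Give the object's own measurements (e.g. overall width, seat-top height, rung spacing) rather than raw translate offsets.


An I-beam lying along x, 2475 mm long. Overall section height 279 mm. Two flanges 160 mm wide (y) and 17 mm thick, one on the floor and one at the top; a web 18 mm thick runs between them, centred on the flange width.


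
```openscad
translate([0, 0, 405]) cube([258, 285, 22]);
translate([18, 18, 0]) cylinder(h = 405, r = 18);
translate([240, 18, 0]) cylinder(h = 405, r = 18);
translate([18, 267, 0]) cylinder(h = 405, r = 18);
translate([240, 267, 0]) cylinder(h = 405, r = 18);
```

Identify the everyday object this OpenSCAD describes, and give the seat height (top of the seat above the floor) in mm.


A stool. The seat height is 427 mm.

A 258×285×22 slab at z = 405 on four corner cylinders — a stool. The seat top is 405 + 22 = 427 mm.


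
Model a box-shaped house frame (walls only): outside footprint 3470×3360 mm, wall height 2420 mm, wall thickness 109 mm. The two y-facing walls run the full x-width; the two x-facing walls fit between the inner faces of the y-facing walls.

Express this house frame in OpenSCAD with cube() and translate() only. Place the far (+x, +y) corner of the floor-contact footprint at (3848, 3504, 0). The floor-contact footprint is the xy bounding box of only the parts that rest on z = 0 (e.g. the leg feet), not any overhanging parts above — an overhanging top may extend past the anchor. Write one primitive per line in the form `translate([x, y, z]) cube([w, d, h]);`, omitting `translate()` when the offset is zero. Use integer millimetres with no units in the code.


translate([378, 144, 0]) cube([3470, 109, 2420]);
translate([378, 3395, 0]) cube([3470, 109, 2420]);
translate([378, 253, 0]) cube([109, 3142, 2420]);
translate([3739, 253, 0]) cube([109, 3142, 2420]);


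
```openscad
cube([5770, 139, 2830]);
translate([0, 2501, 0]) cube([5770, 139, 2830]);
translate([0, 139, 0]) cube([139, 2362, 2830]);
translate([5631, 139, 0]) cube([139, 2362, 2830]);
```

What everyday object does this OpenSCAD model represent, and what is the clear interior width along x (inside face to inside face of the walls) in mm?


A house (or room) frame. The interior width is 5492 mm.

Four 2830 mm walls enclosing a rectangle with no floor or roof — a room or house frame. Outside width is 5770 mm and wall thickness is 139 mm, so the interior width is 5770 − 2 × 139 = 5492 mm.


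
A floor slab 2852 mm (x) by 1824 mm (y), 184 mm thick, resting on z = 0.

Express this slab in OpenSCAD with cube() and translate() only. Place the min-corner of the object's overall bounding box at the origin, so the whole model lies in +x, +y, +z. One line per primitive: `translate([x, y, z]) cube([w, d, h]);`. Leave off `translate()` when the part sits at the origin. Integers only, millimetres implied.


cube([2852, 1824, 184]);


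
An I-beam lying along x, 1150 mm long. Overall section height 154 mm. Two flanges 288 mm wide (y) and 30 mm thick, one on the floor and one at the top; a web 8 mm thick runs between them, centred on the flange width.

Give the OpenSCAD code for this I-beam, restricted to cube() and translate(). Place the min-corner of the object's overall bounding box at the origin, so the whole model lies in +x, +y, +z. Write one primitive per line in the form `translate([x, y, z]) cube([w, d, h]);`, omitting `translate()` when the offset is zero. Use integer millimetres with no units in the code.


cube([1150, 288, 30]);
translate([0, 140, 30]) cube([1150, 8, 94]);
translate([0, 0, 124]) cube([1150, 288, 30]);


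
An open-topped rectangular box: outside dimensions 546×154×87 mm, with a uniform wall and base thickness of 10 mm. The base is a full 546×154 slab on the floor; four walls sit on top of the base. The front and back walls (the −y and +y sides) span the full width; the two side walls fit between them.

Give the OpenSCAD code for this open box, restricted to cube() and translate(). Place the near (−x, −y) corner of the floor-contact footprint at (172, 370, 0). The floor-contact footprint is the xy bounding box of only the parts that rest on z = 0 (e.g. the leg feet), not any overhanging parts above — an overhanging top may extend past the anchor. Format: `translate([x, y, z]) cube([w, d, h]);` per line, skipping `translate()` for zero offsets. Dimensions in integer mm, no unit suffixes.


translate([172, 370, 0]) cube([546, 154, 10]);
translate([172, 370, 10]) cube([546, 10, 77]);
translate([172, 514, 10]) cube([546, 10, 77]);
translate([172, 380, 10]) cube([10, 134, 77]);
translate([708, 380, 10]) cube([10, 134, 77]);


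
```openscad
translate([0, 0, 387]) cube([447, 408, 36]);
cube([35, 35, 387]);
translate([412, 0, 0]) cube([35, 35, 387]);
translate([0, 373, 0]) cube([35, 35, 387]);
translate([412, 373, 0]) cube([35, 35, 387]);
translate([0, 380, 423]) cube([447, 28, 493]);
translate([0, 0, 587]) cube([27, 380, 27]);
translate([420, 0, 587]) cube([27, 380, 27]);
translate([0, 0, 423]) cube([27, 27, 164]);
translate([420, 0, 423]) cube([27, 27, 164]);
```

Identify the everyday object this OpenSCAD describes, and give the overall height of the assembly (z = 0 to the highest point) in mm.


A chair. The overall height is 916 mm.

A slab on four corner posts with a tall panel at the back — a chair. The seat slab sits at z = 387 with thickness 36, and the 493 mm backrest starts at the seat top, so the overall height is 387 + 36 + 493 = 916 mm.


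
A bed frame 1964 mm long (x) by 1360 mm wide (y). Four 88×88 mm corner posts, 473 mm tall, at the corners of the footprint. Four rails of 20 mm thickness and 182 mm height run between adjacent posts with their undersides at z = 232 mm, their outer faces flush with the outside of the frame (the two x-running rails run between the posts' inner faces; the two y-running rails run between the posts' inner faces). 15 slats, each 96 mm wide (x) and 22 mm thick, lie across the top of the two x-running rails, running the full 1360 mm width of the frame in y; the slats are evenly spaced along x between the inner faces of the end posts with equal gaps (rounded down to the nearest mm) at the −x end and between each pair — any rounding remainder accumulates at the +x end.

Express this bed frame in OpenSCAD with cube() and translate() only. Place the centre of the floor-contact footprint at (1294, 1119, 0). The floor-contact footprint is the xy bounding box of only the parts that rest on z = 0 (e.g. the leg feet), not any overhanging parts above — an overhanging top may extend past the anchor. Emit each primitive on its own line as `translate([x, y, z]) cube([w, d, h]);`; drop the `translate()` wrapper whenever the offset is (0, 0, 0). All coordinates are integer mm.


translate([312, 439, 0]) cube([88, 88, 473]);
translate([312, 1711, 0]) cube([88, 88, 473]);
translate([2188, 439, 0]) cube([88, 88, 473]);
translate([2188, 1711, 0]) cube([88, 88, 473]);
translate([400, 439, 232]) cube([1788, 20, 182]);
translate([400, 1779, 232]) cube([1788, 20, 182]);
translate([312, 527, 232]) cube([20, 1184, 182]);
translate([2256, 527, 232]) cube([20, 1184, 182]);
translate([421, 439, 414]) cube([96, 1360, 22]);
translate([538, 439, 414]) cube([96, 1360, 22]);
translate([655, 439, 414]) cube([96, 1360, 22]);
translate([772, 439, 414]) cube([96, 1360, 22]);
translate([889, 439, 414]) cube([96, 1360, 22]);
translate([1006, 439, 414]) cube([96, 1360, 22]);
translate([1123, 439, 414]) cube([96, 1360, 22]);
translate([1240, 439, 414]) cube([96, 1360, 22]);
translate([1357, 439, 414]) cube([96, 1360, 22]);
translate([1474, 439, 414]) cube([96, 1360, 22]);
translate([1591, 439, 414]) cube([96, 1360, 22]);
translate([1708, 439, 414]) cube([96, 1360, 22]);
translate([1825, 439, 414]) cube([96, 1360, 22]);
translate([1942, 439, 414]) cube([96, 1360, 22]);
translate([2059, 439, 414]) cube([96, 1360, 22]);


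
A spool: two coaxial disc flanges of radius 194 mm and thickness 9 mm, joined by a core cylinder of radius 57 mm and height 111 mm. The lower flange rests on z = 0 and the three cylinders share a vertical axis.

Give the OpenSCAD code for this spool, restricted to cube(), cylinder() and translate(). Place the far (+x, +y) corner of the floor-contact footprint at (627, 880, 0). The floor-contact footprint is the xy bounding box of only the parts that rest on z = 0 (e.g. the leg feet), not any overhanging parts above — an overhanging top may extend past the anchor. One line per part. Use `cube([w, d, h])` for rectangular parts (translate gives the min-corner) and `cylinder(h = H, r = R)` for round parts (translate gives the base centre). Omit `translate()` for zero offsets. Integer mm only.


translate([433, 686, 0]) cylinder(h = 9, r = 194);
translate([433, 686, 9]) cylinder(h = 111, r = 57);
translate([433, 686, 120]) cylinder(h = 9, r = 194);


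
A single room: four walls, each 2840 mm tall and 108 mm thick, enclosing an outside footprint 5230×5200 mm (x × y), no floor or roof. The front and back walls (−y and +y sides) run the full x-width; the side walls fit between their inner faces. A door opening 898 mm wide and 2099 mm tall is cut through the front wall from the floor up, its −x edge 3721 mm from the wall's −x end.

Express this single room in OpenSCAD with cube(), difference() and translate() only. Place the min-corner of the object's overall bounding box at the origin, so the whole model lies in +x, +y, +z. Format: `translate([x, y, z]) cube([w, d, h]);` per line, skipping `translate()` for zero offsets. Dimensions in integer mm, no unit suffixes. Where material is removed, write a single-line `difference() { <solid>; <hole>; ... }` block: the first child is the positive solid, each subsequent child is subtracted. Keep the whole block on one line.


difference() { cube([5230, 108, 2840]); translate([3721, 0, 0]) cube([898, 108, 2099]); }
translate([0, 5092, 0]) cube([5230, 108, 2840]);
translate([0, 108, 0]) cube([108, 4984, 2840]);
translate([5122, 108, 0]) cube([108, 4984, 2840]);


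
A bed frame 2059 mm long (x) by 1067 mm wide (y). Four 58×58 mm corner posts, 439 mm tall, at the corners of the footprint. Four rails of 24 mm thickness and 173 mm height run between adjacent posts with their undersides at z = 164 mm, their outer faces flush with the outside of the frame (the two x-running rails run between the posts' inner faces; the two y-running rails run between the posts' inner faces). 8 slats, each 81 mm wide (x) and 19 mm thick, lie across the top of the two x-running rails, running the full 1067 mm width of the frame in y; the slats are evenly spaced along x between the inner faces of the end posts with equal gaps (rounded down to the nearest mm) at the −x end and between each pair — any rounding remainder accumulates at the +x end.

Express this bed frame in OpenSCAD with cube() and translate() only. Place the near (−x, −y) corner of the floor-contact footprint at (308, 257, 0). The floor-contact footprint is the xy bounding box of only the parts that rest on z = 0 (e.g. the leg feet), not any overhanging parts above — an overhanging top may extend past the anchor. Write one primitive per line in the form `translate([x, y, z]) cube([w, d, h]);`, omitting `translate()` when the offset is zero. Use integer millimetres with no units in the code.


translate([308, 257, 0]) cube([58, 58, 439]);
translate([308, 1266, 0]) cube([58, 58, 439]);
translate([2309, 257, 0]) cube([58, 58, 439]);
translate([2309, 1266, 0]) cube([58, 58, 439]);
translate([366, 257, 164]) cube([1943, 24, 173]);
translate([366, 1300, 164]) cube([1943, 24, 173]);
translate([308, 315, 164]) cube([24, 951, 173]);
translate([2343, 315, 164]) cube([24, 951, 173]);
translate([509, 257, 337]) cube([81, 1067, 19]);
translate([733, 257, 337]) cube([81, 1067, 19]);
translate([957, 257, 337]) cube([81, 1067, 19]);
translate([1181, 257, 337]) cube([81, 1067, 19]);
translate([1405, 257, 337]) cube([81, 1067, 19]);
translate([1629, 257, 337]) cube([81, 1067, 19]);
translate([1853, 257, 337]) cube([81, 1067, 19]);
translate([2077, 257, 337]) cube([81, 1067, 19]);


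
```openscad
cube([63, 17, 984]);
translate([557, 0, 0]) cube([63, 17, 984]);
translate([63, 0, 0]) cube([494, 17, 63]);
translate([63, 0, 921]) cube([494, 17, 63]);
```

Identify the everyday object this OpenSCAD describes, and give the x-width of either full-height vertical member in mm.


A picture frame. The border width is 63 mm.

Four thin pieces enclosing a rectangular opening — a picture frame. The two full-height stiles are 984 mm tall; the top rail sits at z = 921 and is 63 mm tall, so the border above the opening is 984 − 921 = 63 mm, matching the stile x-width.


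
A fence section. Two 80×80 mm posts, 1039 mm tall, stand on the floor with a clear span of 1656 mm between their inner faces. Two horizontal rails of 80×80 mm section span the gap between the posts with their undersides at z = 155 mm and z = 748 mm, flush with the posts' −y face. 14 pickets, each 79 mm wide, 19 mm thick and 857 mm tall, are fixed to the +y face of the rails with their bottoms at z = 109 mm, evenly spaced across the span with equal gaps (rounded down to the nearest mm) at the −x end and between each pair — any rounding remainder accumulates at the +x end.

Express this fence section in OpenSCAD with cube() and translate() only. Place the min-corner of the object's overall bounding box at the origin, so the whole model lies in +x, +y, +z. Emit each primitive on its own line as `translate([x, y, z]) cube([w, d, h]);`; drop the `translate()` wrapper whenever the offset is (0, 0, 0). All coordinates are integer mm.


cube([80, 80, 1039]);
translate([1736, 0, 0]) cube([80, 80, 1039]);
translate([80, 0, 155]) cube([1656, 80, 80]);
translate([80, 0, 748]) cube([1656, 80, 80]);
translate([116, 80, 109]) cube([79, 19, 857]);
translate([231, 80, 109]) cube([79, 19, 857]);
translate([346, 80, 109]) cube([79, 19, 857]);
translate([461, 80, 109]) cube([79, 19, 857]);
translate([576, 80, 109]) cube([79, 19, 857]);
translate([691, 80, 109]) cube([79, 19, 857]);
translate([806, 80, 109]) cube([79, 19, 857]);
translate([921, 80, 109]) cube([79, 19, 857]);
translate([1036, 80, 109]) cube([79, 19, 857]);
translate([1151, 80, 109]) cube([79, 19, 857]);
translate([1266, 80, 109]) cube([79, 19, 857]);
translate([1381, 80, 109]) cube([79, 19, 857]);
translate([1496, 80, 109]) cube([79, 19, 857]);
translate([1611, 80, 109]) cube([79, 19, 857]);


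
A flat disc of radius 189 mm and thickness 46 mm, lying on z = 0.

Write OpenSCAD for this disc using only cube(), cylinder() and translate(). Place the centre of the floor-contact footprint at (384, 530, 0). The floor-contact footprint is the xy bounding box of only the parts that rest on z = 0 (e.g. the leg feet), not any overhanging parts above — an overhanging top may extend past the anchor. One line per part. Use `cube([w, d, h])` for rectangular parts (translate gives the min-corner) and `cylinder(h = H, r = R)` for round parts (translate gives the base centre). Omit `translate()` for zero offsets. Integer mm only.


translate([384, 530, 0]) cylinder(h = 46, r = 189);


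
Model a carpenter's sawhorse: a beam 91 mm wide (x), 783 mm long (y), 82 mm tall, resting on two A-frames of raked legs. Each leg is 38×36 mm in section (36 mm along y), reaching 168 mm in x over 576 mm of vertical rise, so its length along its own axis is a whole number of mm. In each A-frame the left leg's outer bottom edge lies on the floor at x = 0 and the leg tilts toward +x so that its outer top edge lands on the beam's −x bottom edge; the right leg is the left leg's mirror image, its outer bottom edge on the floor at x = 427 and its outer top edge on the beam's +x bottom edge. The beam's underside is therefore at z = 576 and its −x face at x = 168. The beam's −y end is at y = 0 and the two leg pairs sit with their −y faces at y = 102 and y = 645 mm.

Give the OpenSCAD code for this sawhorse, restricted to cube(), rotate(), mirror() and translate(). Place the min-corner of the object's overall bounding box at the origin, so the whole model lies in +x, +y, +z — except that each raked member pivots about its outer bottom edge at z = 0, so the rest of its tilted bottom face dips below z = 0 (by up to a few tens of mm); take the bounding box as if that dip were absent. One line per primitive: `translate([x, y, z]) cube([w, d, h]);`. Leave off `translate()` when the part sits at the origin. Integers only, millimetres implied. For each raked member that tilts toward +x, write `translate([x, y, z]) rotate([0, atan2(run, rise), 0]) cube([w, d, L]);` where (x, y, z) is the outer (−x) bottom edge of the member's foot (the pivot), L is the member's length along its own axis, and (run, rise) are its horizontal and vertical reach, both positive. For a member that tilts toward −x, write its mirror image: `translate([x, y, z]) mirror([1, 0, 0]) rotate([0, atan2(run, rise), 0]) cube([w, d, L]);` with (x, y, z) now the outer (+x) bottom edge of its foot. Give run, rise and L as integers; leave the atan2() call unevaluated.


translate([168, 0, 576]) cube([91, 783, 82]);
translate([0, 102, 0]) rotate([0, atan2(168, 576), 0]) cube([38, 36, 600]);
translate([427, 102, 0]) mirror([1, 0, 0]) rotate([0, atan2(168, 576), 0]) cube([38, 36, 600]);
translate([0, 645, 0]) rotate([0, atan2(168, 576), 0]) cube([38, 36, 600]);
translate([427, 645, 0]) mirror([1, 0, 0]) rotate([0, atan2(168, 576), 0]) cube([38, 36, 600]);


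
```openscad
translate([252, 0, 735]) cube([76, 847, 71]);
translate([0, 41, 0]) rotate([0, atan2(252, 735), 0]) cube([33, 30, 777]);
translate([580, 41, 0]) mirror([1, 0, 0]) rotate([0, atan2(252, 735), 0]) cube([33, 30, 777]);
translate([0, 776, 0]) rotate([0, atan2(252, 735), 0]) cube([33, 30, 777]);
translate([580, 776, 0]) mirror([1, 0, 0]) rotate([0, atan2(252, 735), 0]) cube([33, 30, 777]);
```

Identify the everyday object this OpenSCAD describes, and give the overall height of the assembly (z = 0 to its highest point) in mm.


A sawhorse. The overall height is 806 mm.

A beam across two mirrored pairs of raked legs — a sawhorse. The beam's underside is at z = 735 (matching the legs' vertical rise in atan2(252, 735)) and the beam is 71 mm tall, so its top is at 735 + 71 = 806 mm. The raked legs top out at the beam's underside, so that is the highest point.


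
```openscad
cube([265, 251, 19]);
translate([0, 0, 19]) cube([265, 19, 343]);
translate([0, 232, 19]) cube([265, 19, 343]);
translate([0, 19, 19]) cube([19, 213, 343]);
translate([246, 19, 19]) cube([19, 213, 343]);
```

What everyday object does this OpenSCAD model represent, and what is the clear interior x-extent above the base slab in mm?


An open box. The internal width is 227 mm.

A 265×251 base slab with four walls standing on it — an open box. The base is 265 mm wide and the walls are 19 mm thick, so the internal width is 265 − 2 × 19 = 227 mm.


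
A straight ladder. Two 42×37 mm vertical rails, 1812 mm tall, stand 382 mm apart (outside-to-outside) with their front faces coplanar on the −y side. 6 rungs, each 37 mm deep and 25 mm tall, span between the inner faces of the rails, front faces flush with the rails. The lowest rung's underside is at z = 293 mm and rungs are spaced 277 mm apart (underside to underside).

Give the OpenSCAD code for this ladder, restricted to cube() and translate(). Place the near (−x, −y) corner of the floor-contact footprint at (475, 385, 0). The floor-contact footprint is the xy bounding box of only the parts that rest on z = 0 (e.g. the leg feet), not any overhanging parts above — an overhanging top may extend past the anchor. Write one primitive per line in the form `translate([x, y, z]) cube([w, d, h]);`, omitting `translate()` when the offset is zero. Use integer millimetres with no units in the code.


translate([475, 385, 0]) cube([42, 37, 1812]);
translate([815, 385, 0]) cube([42, 37, 1812]);
translate([517, 385, 293]) cube([298, 37, 25]);
translate([517, 385, 570]) cube([298, 37, 25]);
translate([517, 385, 847]) cube([298, 37, 25]);
translate([517, 385, 1124]) cube([298, 37, 25]);
translate([517, 385, 1401]) cube([298, 37, 25]);
translate([517, 385, 1678]) cube([298, 37, 25]);


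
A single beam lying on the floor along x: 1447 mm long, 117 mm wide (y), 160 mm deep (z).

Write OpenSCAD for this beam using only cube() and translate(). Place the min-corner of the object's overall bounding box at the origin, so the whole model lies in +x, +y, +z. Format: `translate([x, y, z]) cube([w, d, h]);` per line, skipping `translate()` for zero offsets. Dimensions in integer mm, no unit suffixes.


cube([1447, 117, 160]);


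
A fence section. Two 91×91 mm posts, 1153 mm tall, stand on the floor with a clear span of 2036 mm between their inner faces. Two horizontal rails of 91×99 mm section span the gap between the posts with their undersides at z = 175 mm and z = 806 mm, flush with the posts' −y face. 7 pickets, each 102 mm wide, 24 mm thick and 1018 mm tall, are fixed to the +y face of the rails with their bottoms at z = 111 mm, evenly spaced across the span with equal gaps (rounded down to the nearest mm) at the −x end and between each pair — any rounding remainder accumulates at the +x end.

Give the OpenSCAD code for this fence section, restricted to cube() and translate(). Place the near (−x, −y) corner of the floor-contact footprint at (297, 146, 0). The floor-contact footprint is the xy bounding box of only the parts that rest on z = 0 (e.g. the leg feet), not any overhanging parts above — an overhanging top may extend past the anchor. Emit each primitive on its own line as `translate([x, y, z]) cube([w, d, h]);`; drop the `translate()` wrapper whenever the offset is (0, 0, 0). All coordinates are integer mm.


translate([297, 146, 0]) cube([91, 91, 1153]);
translate([2424, 146, 0]) cube([91, 91, 1153]);
translate([388, 146, 175]) cube([2036, 91, 99]);
translate([388, 146, 806]) cube([2036, 91, 99]);
translate([553, 237, 111]) cube([102, 24, 1018]);
translate([820, 237, 111]) cube([102, 24, 1018]);
translate([1087, 237, 111]) cube([102, 24, 1018]);
translate([1354, 237, 111]) cube([102, 24, 1018]);
translate([1621, 237, 111]) cube([102, 24, 1018]);
translate([1888, 237, 111]) cube([102, 24, 1018]);
translate([2155, 237, 111]) cube([102, 24, 1018]);


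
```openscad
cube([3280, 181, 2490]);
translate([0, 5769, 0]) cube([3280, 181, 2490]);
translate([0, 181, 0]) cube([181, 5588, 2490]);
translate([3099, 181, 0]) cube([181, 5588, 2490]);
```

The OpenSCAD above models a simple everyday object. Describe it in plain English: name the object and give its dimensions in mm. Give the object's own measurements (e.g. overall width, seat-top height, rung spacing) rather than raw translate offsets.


The wall frame of a small rectangular building: four walls, each 2490 mm tall and 181 mm thick, enclosing a footprint 3280 mm (x) by 5950 mm (y) outside-to-outside, with no floor or roof. The front and back walls (the −y and +y sides) span the full width; the two side walls fit between them.
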